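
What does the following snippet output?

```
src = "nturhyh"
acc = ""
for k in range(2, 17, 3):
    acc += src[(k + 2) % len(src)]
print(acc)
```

hnrhu

k=2: add src[4]='h' → 'h'
k=5: add src[0]='n' → 'hn'
k=8: add src[3]='r' → 'hnr'
k=11: add src[6]='h' → 'hnrh'
k=14: add src[2]='u' → 'hnrhu'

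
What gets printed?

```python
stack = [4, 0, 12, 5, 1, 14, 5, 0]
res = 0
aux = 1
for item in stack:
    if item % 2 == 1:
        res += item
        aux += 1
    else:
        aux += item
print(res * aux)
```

374

item=4: not odd; aux=5
item=0: not odd; aux=5
item=12: not odd; aux=17
item=5: odd, res = 0+5 = 5; aux=18
item=1: odd, res = 5+1 = 6; aux=19
item=14: not odd; aux=33
item=5: odd, res = 6+5 = 11; aux=34
item=0: not odd; aux=34
res*aux = 11*34 = 374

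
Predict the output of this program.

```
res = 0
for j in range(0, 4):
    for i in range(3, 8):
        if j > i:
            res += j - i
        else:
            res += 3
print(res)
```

60

j=0,i=3: not 0>3, res = 0+3 = 3
j=0,i=4: not 0>4, res = 3+3 = 6
j=0,i=5: not 0>5, res = 6+3 = 9
j=0,i=6: not 0>6, res = 9+3 = 12
j=0,i=7: not 0>7, res = 12+3 = 15
j=1,i=3: not 1>3, res = 15+3 = 18
j=1,i=4: not 1>4, res = 18+3 = 21
j=1,i=5: not 1>5, res = 21+3 = 24
j=1,i=6: not 1>6, res = 24+3 = 27
j=1,i=7: not 1>7, res = 27+3 = 30
j=2,i=3: not 2>3, res = 30+3 = 33
j=2,i=4: not 2>4, res = 33+3 = 36
j=2,i=5: not 2>5, res = 36+3 = 39
j=2,i=6: not 2>6, res = 39+3 = 42
j=2,i=7: not 2>7, res = 42+3 = 45
j=3,i=3: not 3>3, res = 45+3 = 48
j=3,i=4: not 3>4, res = 48+3 = 51
j=3,i=5: not 3>5, res = 51+3 = 54
j=3,i=6: not 3>6, res = 54+3 = 57
j=3,i=7: not 3>7, res = 57+3 = 60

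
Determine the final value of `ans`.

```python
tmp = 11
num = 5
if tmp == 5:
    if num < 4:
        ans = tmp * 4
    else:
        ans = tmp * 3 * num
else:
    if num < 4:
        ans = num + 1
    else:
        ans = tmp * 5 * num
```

tmp=11, num=5
tmp == 5 is False; num < 4 is False
→ ans = tmp * 5 * num = 275

275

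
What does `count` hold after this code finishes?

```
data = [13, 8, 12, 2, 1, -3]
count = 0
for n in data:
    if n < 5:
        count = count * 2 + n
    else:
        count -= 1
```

-17

n=13: not <5, count = 0-1 = -1
n=8: not <5, count = (-1)-1 = -2
n=12: not <5, count = (-2)-1 = -3
n=2: <5, count = (-3)*2+2 = -4
n=1: <5, count = (-4)*2+1 = -7
n=-3: <5, count = (-7)*2+(-3) = -17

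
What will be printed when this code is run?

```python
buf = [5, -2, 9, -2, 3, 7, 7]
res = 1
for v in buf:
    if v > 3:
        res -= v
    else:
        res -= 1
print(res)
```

v=5: >3, res = 1-5 = -4
v=-2: not >3, res = (-4)-1 = -5
v=9: >3, res = (-5)-9 = -14
v=-2: not >3, res = (-14)-1 = -15
v=3: not >3, res = (-15)-1 = -16
v=7: >3, res = (-16)-7 = -23
v=7: >3, res = (-23)-7 = -30

-30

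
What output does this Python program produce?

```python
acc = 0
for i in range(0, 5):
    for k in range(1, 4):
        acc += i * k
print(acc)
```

i=0,k=1: acc = 0+0 = 0
i=0,k=2: acc = 0+0 = 0
i=0,k=3: acc = 0+0 = 0
i=1,k=1: acc = 0+1 = 1
i=1,k=2: acc = 1+2 = 3
i=1,k=3: acc = 3+3 = 6
i=2,k=1: acc = 6+2 = 8
i=2,k=2: acc = 8+4 = 12
i=2,k=3: acc = 12+6 = 18
i=3,k=1: acc = 18+3 = 21
i=3,k=2: acc = 21+6 = 27
i=3,k=3: acc = 27+9 = 36
i=4,k=1: acc = 36+4 = 40
i=4,k=2: acc = 40+8 = 48
i=4,k=3: acc = 48+12 = 60

60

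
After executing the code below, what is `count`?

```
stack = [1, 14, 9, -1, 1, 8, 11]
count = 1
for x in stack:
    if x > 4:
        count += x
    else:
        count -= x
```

42

x=1: not >4, count = 1-1 = 0
x=14: >4, count = 0+14 = 14
x=9: >4, count = 14+9 = 23
x=-1: not >4, count = 23-(-1) = 24
x=1: not >4, count = 24-1 = 23
x=8: >4, count = 23+8 = 31
x=11: >4, count = 31+11 = 42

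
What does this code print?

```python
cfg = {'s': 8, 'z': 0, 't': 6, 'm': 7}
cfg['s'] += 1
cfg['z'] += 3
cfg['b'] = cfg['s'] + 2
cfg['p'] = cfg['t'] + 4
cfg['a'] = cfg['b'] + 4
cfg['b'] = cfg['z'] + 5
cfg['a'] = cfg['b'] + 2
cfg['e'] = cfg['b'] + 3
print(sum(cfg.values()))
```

cfg['s'] = 8+1 = 9 → {'s': 9, 'z': 0, 't': 6, 'm': 7}
cfg['z'] = 0+3 = 3 → {'s': 9, 'z': 3, 't': 6, 'm': 7}
cfg['b'] = cfg['s']+2 = 11 → {'s': 9, 'z': 3, 't': 6, 'm': 7, 'b': 11}
cfg['p'] = cfg['t']+4 = 10 → {'s': 9, 'z': 3, 't': 6, 'm': 7, 'b': 11, 'p': 10}
cfg['a'] = cfg['b']+4 = 15 → {'s': 9, 'z': 3, 't': 6, 'm': 7, 'b': 11, 'p': 10, 'a': 15}
cfg['b'] = cfg['z']+5 = 8 → {'s': 9, 'z': 3, 't': 6, 'm': 7, 'b': 8, 'p': 10, 'a': 15}
cfg['a'] = cfg['b']+2 = 10 → {'s': 9, 'z': 3, 't': 6, 'm': 7, 'b': 8, 'p': 10, 'a': 10}
cfg['e'] = cfg['b']+3 = 11 → {'s': 9, 'z': 3, 't': 6, 'm': 7, 'b': 8, 'p': 10, 'a': 10, 'e': 11}
sum of values = 64

64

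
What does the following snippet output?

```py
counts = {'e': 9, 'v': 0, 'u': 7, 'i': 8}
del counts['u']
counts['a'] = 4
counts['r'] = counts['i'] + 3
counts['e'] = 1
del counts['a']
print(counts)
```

del 'u' → {'e': 9, 'v': 0, 'i': 8}
counts['a'] = 4 → {'e': 9, 'v': 0, 'i': 8, 'a': 4}
counts['r'] = counts['i']+3 = 11 → {'e': 9, 'v': 0, 'i': 8, 'a': 4, 'r': 11}
counts['e'] = 1 → {'e': 1, 'v': 0, 'i': 8, 'a': 4, 'r': 11}
del 'a' → {'e': 1, 'v': 0, 'i': 8, 'r': 11}

{'e': 1, 'v': 0, 'i': 8, 'r': 11}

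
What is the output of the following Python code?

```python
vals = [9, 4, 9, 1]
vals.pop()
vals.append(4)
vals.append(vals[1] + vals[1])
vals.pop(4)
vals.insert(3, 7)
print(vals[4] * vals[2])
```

36

pop() removes 1 → [9, 4, 9]
append 4 → [9, 4, 9, 4]
append vals[1]+vals[1] = 4+4 = 8 → [9, 4, 9, 4, 8]
pop(4) removes 8 → [9, 4, 9, 4]
insert 7 at 3 → [9, 4, 9, 7, 4]
vals[4]*vals[2] = 4*9 = 36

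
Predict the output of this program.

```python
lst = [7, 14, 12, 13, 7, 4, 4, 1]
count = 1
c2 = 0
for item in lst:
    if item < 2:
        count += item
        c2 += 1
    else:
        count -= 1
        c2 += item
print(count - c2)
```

-67

item=7: not <2, count = 1-1 = 0; c2=7
item=14: not <2, count = 0-1 = -1; c2=21
item=12: not <2, count = (-1)-1 = -2; c2=33
item=13: not <2, count = (-2)-1 = -3; c2=46
item=7: not <2, count = (-3)-1 = -4; c2=53
item=4: not <2, count = (-4)-1 = -5; c2=57
item=4: not <2, count = (-5)-1 = -6; c2=61
item=1: <2, count = (-6)+1 = -5; c2=62
count-c2 = (-5)-62 = -67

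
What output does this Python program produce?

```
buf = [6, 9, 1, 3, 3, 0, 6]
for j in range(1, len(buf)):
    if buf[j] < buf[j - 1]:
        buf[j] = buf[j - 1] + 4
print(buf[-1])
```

29

j=1: 9>=6, unchanged → [6, 9, 1, 3, 3, 0, 6]
j=2: 1<9, buf[2] = 9+4 = 13 → [6, 9, 13, 3, 3, 0, 6]
j=3: 3<13, buf[3] = 13+4 = 17 → [6, 9, 13, 17, 3, 0, 6]
j=4: 3<17, buf[4] = 17+4 = 21 → [6, 9, 13, 17, 21, 0, 6]
j=5: 0<21, buf[5] = 21+4 = 25 → [6, 9, 13, 17, 21, 25, 6]
j=6: 6<25, buf[6] = 25+4 = 29 → [6, 9, 13, 17, 21, 25, 29]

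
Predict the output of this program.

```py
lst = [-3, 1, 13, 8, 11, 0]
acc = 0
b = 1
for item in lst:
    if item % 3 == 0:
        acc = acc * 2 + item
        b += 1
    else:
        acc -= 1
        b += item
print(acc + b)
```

item=-3: %3==0, acc = 0*2+(-3) = -3; b=2
item=1: not %3==0, acc = (-3)-1 = -4; b=3
item=13: not %3==0, acc = (-4)-1 = -5; b=16
item=8: not %3==0, acc = (-5)-1 = -6; b=24
item=11: not %3==0, acc = (-6)-1 = -7; b=35
item=0: %3==0, acc = (-7)*2+0 = -14; b=36
acc+b = (-14)+36 = 22

22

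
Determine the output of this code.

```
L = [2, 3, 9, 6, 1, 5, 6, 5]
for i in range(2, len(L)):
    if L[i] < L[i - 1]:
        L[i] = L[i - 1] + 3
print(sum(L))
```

i=2: 9>=3, unchanged → [2, 3, 9, 6, 1, 5, 6, 5]
i=3: 6<9, L[3] = 9+3 = 12 → [2, 3, 9, 12, 1, 5, 6, 5]
i=4: 1<12, L[4] = 12+3 = 15 → [2, 3, 9, 12, 15, 5, 6, 5]
i=5: 5<15, L[5] = 15+3 = 18 → [2, 3, 9, 12, 15, 18, 6, 5]
i=6: 6<18, L[6] = 18+3 = 21 → [2, 3, 9, 12, 15, 18, 21, 5]
i=7: 5<21, L[7] = 21+3 = 24 → [2, 3, 9, 12, 15, 18, 21, 24]
sum = 104

104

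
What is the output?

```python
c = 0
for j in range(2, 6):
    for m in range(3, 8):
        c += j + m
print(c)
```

170

j=2,m=3: c = 0+5 = 5
j=2,m=4: c = 5+6 = 11
j=2,m=5: c = 11+7 = 18
j=2,m=6: c = 18+8 = 26
j=2,m=7: c = 26+9 = 35
j=3,m=3: c = 35+6 = 41
j=3,m=4: c = 41+7 = 48
j=3,m=5: c = 48+8 = 56
j=3,m=6: c = 56+9 = 65
j=3,m=7: c = 65+10 = 75
j=4,m=3: c = 75+7 = 82
j=4,m=4: c = 82+8 = 90
j=4,m=5: c = 90+9 = 99
j=4,m=6: c = 99+10 = 109
j=4,m=7: c = 109+11 = 120
j=5,m=3: c = 120+8 = 128
j=5,m=4: c = 128+9 = 137
j=5,m=5: c = 137+10 = 147
j=5,m=6: c = 147+11 = 158
j=5,m=7: c = 158+12 = 170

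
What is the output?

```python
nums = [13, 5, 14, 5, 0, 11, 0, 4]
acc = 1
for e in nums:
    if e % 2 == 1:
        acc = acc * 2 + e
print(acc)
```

161

e=13: odd, acc = 1*2+13 = 15
e=5: odd, acc = 15*2+5 = 35
e=14: not odd
e=5: odd, acc = 35*2+5 = 75
e=0: not odd
e=11: odd, acc = 75*2+11 = 161
e=0: not odd
e=4: not odd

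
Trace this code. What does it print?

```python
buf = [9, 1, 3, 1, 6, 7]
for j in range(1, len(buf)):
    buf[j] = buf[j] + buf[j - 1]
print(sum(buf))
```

93

j=1: buf[1] = 1+9 = 10 → [9, 10, 3, 1, 6, 7]
j=2: buf[2] = 3+10 = 13 → [9, 10, 13, 1, 6, 7]
j=3: buf[3] = 1+13 = 14 → [9, 10, 13, 14, 6, 7]
j=4: buf[4] = 6+14 = 20 → [9, 10, 13, 14, 20, 7]
j=5: buf[5] = 7+20 = 27 → [9, 10, 13, 14, 20, 27]
sum = 93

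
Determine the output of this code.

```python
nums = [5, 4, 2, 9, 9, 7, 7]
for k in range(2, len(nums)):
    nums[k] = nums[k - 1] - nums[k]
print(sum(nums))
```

-65

k=2: nums[2] = 4-2 = 2 → [5, 4, 2, 9, 9, 7, 7]
k=3: nums[3] = 2-9 = -7 → [5, 4, 2, -7, 9, 7, 7]
k=4: nums[4] = (-7)-9 = -16 → [5, 4, 2, -7, -16, 7, 7]
k=5: nums[5] = (-16)-7 = -23 → [5, 4, 2, -7, -16, -23, 7]
k=6: nums[6] = (-23)-7 = -30 → [5, 4, 2, -7, -16, -23, -30]
sum = -65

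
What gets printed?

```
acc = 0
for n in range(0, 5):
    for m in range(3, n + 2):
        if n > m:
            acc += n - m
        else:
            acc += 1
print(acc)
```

6

n=2,m=3: not 2>3, acc = 0+1 = 1
n=3,m=3: not 3>3, acc = 1+1 = 2
n=3,m=4: not 3>4, acc = 2+1 = 3
n=4,m=3: 4>3, acc = 3+1 = 4
n=4,m=4: not 4>4, acc = 4+1 = 5
n=4,m=5: not 4>5, acc = 5+1 = 6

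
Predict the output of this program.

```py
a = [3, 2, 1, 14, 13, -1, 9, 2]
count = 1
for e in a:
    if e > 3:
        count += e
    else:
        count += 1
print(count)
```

42

e=3: not >3, count = 1+1 = 2
e=2: not >3, count = 2+1 = 3
e=1: not >3, count = 3+1 = 4
e=14: >3, count = 4+14 = 18
e=13: >3, count = 18+13 = 31
e=-1: not >3, count = 31+1 = 32
e=9: >3, count = 32+9 = 41
e=2: not >3, count = 41+1 = 42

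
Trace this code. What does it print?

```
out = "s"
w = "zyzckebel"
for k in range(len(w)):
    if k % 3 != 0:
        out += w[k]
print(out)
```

k=0: skip
k=1: add 'y' → 'sy'
k=2: add 'z' → 'syz'
k=3: skip
k=4: add 'k' → 'syzk'
k=5: add 'e' → 'syzke'
k=6: skip
k=7: add 'e' → 'syzkee'
k=8: add 'l' → 'syzkeel'

syzkeel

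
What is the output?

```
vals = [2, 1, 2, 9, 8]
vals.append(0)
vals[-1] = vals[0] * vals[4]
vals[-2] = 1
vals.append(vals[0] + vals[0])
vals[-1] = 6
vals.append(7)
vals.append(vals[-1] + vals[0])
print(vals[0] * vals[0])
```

4

append 0 → [2, 1, 2, 9, 8, 0]
vals[-1] = vals[0]*vals[4] = 2*8 = 16 → [2, 1, 2, 9, 8, 16]
vals[-2] = 1 → [2, 1, 2, 9, 1, 16]
append vals[0]+vals[0] = 2+2 = 4 → [2, 1, 2, 9, 1, 16, 4]
vals[-1] = 6 → [2, 1, 2, 9, 1, 16, 6]
append 7 → [2, 1, 2, 9, 1, 16, 6, 7]
append vals[-1]+vals[0] = 7+2 = 9 → [2, 1, 2, 9, 1, 16, 6, 7, 9]
vals[0]*vals[0] = 2*2 = 4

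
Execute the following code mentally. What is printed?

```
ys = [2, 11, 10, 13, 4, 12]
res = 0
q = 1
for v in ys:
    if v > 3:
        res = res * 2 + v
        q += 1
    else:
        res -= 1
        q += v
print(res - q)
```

v=2: not >3, res = 0-1 = -1; q=3
v=11: >3, res = (-1)*2+11 = 9; q=4
v=10: >3, res = 9*2+10 = 28; q=5
v=13: >3, res = 28*2+13 = 69; q=6
v=4: >3, res = 69*2+4 = 142; q=7
v=12: >3, res = 142*2+12 = 296; q=8
res-q = 296-8 = 288

288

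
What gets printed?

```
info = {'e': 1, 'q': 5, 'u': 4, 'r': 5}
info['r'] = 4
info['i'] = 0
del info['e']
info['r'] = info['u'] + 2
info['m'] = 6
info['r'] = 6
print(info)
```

info['r'] = 4 → {'e': 1, 'q': 5, 'u': 4, 'r': 4}
info['i'] = 0 → {'e': 1, 'q': 5, 'u': 4, 'r': 4, 'i': 0}
del 'e' → {'q': 5, 'u': 4, 'r': 4, 'i': 0}
info['r'] = info['u']+2 = 6 → {'q': 5, 'u': 4, 'r': 6, 'i': 0}
info['m'] = 6 → {'q': 5, 'u': 4, 'r': 6, 'i': 0, 'm': 6}
info['r'] = 6 → {'q': 5, 'u': 4, 'r': 6, 'i': 0, 'm': 6}

{'q': 5, 'u': 4, 'r': 6, 'i': 0, 'm': 6}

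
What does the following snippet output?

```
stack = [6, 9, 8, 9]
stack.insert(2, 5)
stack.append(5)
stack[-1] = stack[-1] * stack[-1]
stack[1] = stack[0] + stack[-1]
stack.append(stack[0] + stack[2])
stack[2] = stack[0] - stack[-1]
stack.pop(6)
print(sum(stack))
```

insert 5 at 2 → [6, 9, 5, 8, 9]
append 5 → [6, 9, 5, 8, 9, 5]
stack[-1] = stack[-1]*stack[-1] = 5*5 = 25 → [6, 9, 5, 8, 9, 25]
stack[1] = stack[0]+stack[-1] = 6+25 = 31 → [6, 31, 5, 8, 9, 25]
append stack[0]+stack[2] = 6+5 = 11 → [6, 31, 5, 8, 9, 25, 11]
stack[2] = stack[0]-stack[-1] = 6-11 = -5 → [6, 31, -5, 8, 9, 25, 11]
pop(6) removes 11 → [6, 31, -5, 8, 9, 25]
sum = 74

74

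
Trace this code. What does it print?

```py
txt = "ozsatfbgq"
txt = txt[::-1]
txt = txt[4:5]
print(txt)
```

t

reverse → 'qgbftaszo'
slice [4:5] → 't'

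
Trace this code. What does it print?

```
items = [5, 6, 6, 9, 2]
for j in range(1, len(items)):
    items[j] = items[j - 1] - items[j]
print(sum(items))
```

-37

j=1: items[1] = 5-6 = -1 → [5, -1, 6, 9, 2]
j=2: items[2] = (-1)-6 = -7 → [5, -1, -7, 9, 2]
j=3: items[3] = (-7)-9 = -16 → [5, -1, -7, -16, 2]
j=4: items[4] = (-16)-2 = -18 → [5, -1, -7, -16, -18]
sum = -37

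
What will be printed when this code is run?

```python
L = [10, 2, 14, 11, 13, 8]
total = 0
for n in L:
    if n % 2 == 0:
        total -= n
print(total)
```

-34

n=10: even, total = 0-10 = -10
n=2: even, total = (-10)-2 = -12
n=14: even, total = (-12)-14 = -26
n=11: not even
n=13: not even
n=8: even, total = (-26)-8 = -34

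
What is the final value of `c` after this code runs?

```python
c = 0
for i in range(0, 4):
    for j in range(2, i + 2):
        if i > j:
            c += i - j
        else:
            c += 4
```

i=1,j=2: not 1>2, c = 0+4 = 4
i=2,j=2: not 2>2, c = 4+4 = 8
i=2,j=3: not 2>3, c = 8+4 = 12
i=3,j=2: 3>2, c = 12+1 = 13
i=3,j=3: not 3>3, c = 13+4 = 17
i=3,j=4: not 3>4, c = 17+4 = 21

21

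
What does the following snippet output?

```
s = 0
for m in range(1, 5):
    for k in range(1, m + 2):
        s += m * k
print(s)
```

105

m=1,k=1: s = 0+1 = 1
m=1,k=2: s = 1+2 = 3
m=2,k=1: s = 3+2 = 5
m=2,k=2: s = 5+4 = 9
m=2,k=3: s = 9+6 = 15
m=3,k=1: s = 15+3 = 18
m=3,k=2: s = 18+6 = 24
m=3,k=3: s = 24+9 = 33
m=3,k=4: s = 33+12 = 45
m=4,k=1: s = 45+4 = 49
m=4,k=2: s = 49+8 = 57
m=4,k=3: s = 57+12 = 69
m=4,k=4: s = 69+16 = 85
m=4,k=5: s = 85+20 = 105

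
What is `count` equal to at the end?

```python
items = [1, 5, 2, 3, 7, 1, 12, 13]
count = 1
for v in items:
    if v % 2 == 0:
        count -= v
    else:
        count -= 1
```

v=1: not even, count = 1-1 = 0
v=5: not even, count = 0-1 = -1
v=2: even, count = (-1)-2 = -3
v=3: not even, count = (-3)-1 = -4
v=7: not even, count = (-4)-1 = -5
v=1: not even, count = (-5)-1 = -6
v=12: even, count = (-6)-12 = -18
v=13: not even, count = (-18)-1 = -19

-19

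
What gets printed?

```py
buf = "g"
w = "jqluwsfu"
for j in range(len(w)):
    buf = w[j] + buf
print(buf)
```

j=0: prepend 'j' → 'jg'
j=1: prepend 'q' → 'qjg'
j=2: prepend 'l' → 'lqjg'
j=3: prepend 'u' → 'ulqjg'
j=4: prepend 'w' → 'wulqjg'
j=5: prepend 's' → 'swulqjg'
j=6: prepend 'f' → 'fswulqjg'
j=7: prepend 'u' → 'ufswulqjg'

ufswulqjg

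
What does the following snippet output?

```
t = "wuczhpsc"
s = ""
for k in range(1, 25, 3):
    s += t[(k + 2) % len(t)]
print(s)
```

k=1: add t[3]='z' → 'z'
k=4: add t[6]='s' → 'zs'
k=7: add t[1]='u' → 'zsu'
k=10: add t[4]='h' → 'zsuh'
k=13: add t[7]='c' → 'zsuhc'
k=16: add t[2]='c' → 'zsuhcc'
k=19: add t[5]='p' → 'zsuhccp'
k=22: add t[0]='w' → 'zsuhccpw'

zsuhccpw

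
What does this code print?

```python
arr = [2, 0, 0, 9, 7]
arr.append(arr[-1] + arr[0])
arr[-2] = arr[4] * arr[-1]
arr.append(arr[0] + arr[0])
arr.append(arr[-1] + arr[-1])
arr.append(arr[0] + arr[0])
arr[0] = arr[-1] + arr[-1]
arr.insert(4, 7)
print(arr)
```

append arr[-1]+arr[0] = 7+2 = 9 → [2, 0, 0, 9, 7, 9]
arr[-2] = arr[4]*arr[-1] = 7*9 = 63 → [2, 0, 0, 9, 63, 9]
append arr[0]+arr[0] = 2+2 = 4 → [2, 0, 0, 9, 63, 9, 4]
append arr[-1]+arr[-1] = 4+4 = 8 → [2, 0, 0, 9, 63, 9, 4, 8]
append arr[0]+arr[0] = 2+2 = 4 → [2, 0, 0, 9, 63, 9, 4, 8, 4]
arr[0] = arr[-1]+arr[-1] = 4+4 = 8 → [8, 0, 0, 9, 63, 9, 4, 8, 4]
insert 7 at 4 → [8, 0, 0, 9, 7, 63, 9, 4, 8, 4]

[8, 0, 0, 9, 7, 63, 9, 4, 8, 4]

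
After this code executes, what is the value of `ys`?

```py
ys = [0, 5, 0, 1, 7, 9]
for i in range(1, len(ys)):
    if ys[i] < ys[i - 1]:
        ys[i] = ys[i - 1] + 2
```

[0, 5, 7, 9, 11, 13]

i=1: 5>=0, unchanged → [0, 5, 0, 1, 7, 9]
i=2: 0<5, ys[2] = 5+2 = 7 → [0, 5, 7, 1, 7, 9]
i=3: 1<7, ys[3] = 7+2 = 9 → [0, 5, 7, 9, 7, 9]
i=4: 7<9, ys[4] = 9+2 = 11 → [0, 5, 7, 9, 11, 9]
i=5: 9<11, ys[5] = 11+2 = 13 → [0, 5, 7, 9, 11, 13]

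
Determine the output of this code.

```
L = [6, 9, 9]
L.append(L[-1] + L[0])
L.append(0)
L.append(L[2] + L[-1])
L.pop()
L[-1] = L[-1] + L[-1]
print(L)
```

append L[-1]+L[0] = 9+6 = 15 → [6, 9, 9, 15]
append 0 → [6, 9, 9, 15, 0]
append L[2]+L[-1] = 9+0 = 9 → [6, 9, 9, 15, 0, 9]
pop() removes 9 → [6, 9, 9, 15, 0]
L[-1] = L[-1]+L[-1] = 0+0 = 0 → [6, 9, 9, 15, 0]

[6, 9, 9, 15, 0]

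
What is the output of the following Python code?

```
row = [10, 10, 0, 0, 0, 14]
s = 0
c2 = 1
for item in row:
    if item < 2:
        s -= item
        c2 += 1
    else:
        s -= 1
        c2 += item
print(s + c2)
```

item=10: not <2, s = 0-1 = -1; c2=11
item=10: not <2, s = (-1)-1 = -2; c2=21
item=0: <2, s = (-2)-0 = -2; c2=22
item=0: <2, s = (-2)-0 = -2; c2=23
item=0: <2, s = (-2)-0 = -2; c2=24
item=14: not <2, s = (-2)-1 = -3; c2=38
s+c2 = (-3)+38 = 35

35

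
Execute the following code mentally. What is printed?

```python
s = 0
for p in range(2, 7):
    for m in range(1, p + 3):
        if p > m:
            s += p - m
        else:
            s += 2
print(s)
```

p=2,m=1: 2>1, s = 0+1 = 1
p=2,m=2: not 2>2, s = 1+2 = 3
p=2,m=3: not 2>3, s = 3+2 = 5
p=2,m=4: not 2>4, s = 5+2 = 7
p=3,m=1: 3>1, s = 7+2 = 9
p=3,m=2: 3>2, s = 9+1 = 10
p=3,m=3: not 3>3, s = 10+2 = 12
p=3,m=4: not 3>4, s = 12+2 = 14
p=3,m=5: not 3>5, s = 14+2 = 16
p=4,m=1: 4>1, s = 16+3 = 19
p=4,m=2: 4>2, s = 19+2 = 21
p=4,m=3: 4>3, s = 21+1 = 22
p=4,m=4: not 4>4, s = 22+2 = 24
p=4,m=5: not 4>5, s = 24+2 = 26
p=4,m=6: not 4>6, s = 26+2 = 28
p=5,m=1: 5>1, s = 28+4 = 32
p=5,m=2: 5>2, s = 32+3 = 35
p=5,m=3: 5>3, s = 35+2 = 37
p=5,m=4: 5>4, s = 37+1 = 38
p=5,m=5: not 5>5, s = 38+2 = 40
p=5,m=6: not 5>6, s = 40+2 = 42
p=5,m=7: not 5>7, s = 42+2 = 44
p=6,m=1: 6>1, s = 44+5 = 49
p=6,m=2: 6>2, s = 49+4 = 53
p=6,m=3: 6>3, s = 53+3 = 56
p=6,m=4: 6>4, s = 56+2 = 58
p=6,m=5: 6>5, s = 58+1 = 59
p=6,m=6: not 6>6, s = 59+2 = 61
p=6,m=7: not 6>7, s = 61+2 = 63
p=6,m=8: not 6>8, s = 63+2 = 65

65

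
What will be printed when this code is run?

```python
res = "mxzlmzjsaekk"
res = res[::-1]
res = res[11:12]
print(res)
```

reverse → 'kkeasjzmlzxm'
slice [11:12] → 'm'

m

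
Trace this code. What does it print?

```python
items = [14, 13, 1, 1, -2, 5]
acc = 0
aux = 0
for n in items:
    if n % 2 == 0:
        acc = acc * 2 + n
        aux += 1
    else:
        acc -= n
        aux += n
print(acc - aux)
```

-31

n=14: even, acc = 0*2+14 = 14; aux=1
n=13: not even, acc = 14-13 = 1; aux=14
n=1: not even, acc = 1-1 = 0; aux=15
n=1: not even, acc = 0-1 = -1; aux=16
n=-2: even, acc = (-1)*2+(-2) = -4; aux=17
n=5: not even, acc = (-4)-5 = -9; aux=22
acc-aux = (-9)-22 = -31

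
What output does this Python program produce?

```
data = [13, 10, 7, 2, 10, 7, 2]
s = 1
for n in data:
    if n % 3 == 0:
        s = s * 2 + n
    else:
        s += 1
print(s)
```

n=13: not %3==0, s = 1+1 = 2
n=10: not %3==0, s = 2+1 = 3
n=7: not %3==0, s = 3+1 = 4
n=2: not %3==0, s = 4+1 = 5
n=10: not %3==0, s = 5+1 = 6
n=7: not %3==0, s = 6+1 = 7
n=2: not %3==0, s = 7+1 = 8

8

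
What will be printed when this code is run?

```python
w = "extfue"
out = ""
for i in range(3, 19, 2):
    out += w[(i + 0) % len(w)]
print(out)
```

fexfexfe

i=3: add w[3]='f' → 'f'
i=5: add w[5]='e' → 'fe'
i=7: add w[1]='x' → 'fex'
i=9: add w[3]='f' → 'fexf'
i=11: add w[5]='e' → 'fexfe'
i=13: add w[1]='x' → 'fexfex'
i=15: add w[3]='f' → 'fexfexf'
i=17: add w[5]='e' → 'fexfexfe'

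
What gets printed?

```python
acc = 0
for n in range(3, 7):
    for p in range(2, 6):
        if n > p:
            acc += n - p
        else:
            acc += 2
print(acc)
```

n=3,p=2: 3>2, acc = 0+1 = 1
n=3,p=3: not 3>3, acc = 1+2 = 3
n=3,p=4: not 3>4, acc = 3+2 = 5
n=3,p=5: not 3>5, acc = 5+2 = 7
n=4,p=2: 4>2, acc = 7+2 = 9
n=4,p=3: 4>3, acc = 9+1 = 10
n=4,p=4: not 4>4, acc = 10+2 = 12
n=4,p=5: not 4>5, acc = 12+2 = 14
n=5,p=2: 5>2, acc = 14+3 = 17
n=5,p=3: 5>3, acc = 17+2 = 19
n=5,p=4: 5>4, acc = 19+1 = 20
n=5,p=5: not 5>5, acc = 20+2 = 22
n=6,p=2: 6>2, acc = 22+4 = 26
n=6,p=3: 6>3, acc = 26+3 = 29
n=6,p=4: 6>4, acc = 29+2 = 31
n=6,p=5: 6>5, acc = 31+1 = 32

32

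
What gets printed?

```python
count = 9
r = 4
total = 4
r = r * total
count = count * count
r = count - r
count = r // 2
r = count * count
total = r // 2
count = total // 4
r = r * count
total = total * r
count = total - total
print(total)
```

67108864

r = 4*4 = 16
count = 9*9 = 81
r = 81-16 = 65
count = 65//2 = 32
r = 32*32 = 1024
total = 1024//2 = 512
count = 512//4 = 128
r = 1024*128 = 131072
total = 512*131072 = 67108864
count = 67108864-67108864 = 0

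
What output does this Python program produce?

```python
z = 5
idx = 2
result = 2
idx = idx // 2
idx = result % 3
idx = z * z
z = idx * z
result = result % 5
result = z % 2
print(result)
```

1

idx = 2//2 = 1
idx = 2%3 = 2
idx = 5*5 = 25
z = 25*5 = 125
result = 2%5 = 2
result = 125%2 = 1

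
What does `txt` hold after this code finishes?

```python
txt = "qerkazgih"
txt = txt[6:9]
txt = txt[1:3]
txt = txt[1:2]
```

'h'

slice [6:9] → 'gih'
slice [1:3] → 'ih'
slice [1:2] → 'h'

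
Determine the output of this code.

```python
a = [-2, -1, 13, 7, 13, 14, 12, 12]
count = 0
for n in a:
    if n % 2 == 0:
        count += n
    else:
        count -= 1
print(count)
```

n=-2: even, count = 0+(-2) = -2
n=-1: not even, count = (-2)-1 = -3
n=13: not even, count = (-3)-1 = -4
n=7: not even, count = (-4)-1 = -5
n=13: not even, count = (-5)-1 = -6
n=14: even, count = (-6)+14 = 8
n=12: even, count = 8+12 = 20
n=12: even, count = 20+12 = 32

32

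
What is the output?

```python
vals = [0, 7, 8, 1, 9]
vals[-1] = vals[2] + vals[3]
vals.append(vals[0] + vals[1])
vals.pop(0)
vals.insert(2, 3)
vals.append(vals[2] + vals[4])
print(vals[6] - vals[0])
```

vals[-1] = vals[2]+vals[3] = 8+1 = 9 → [0, 7, 8, 1, 9]
append vals[0]+vals[1] = 0+7 = 7 → [0, 7, 8, 1, 9, 7]
pop(0) removes 0 → [7, 8, 1, 9, 7]
insert 3 at 2 → [7, 8, 3, 1, 9, 7]
append vals[2]+vals[4] = 3+9 = 12 → [7, 8, 3, 1, 9, 7, 12]
vals[6]-vals[0] = 12-7 = 5

5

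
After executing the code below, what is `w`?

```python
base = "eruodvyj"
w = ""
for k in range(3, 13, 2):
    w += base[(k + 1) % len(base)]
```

'dyeud'

k=3: add base[4]='d' → 'd'
k=5: add base[6]='y' → 'dy'
k=7: add base[0]='e' → 'dye'
k=9: add base[2]='u' → 'dyeu'
k=11: add base[4]='d' → 'dyeud'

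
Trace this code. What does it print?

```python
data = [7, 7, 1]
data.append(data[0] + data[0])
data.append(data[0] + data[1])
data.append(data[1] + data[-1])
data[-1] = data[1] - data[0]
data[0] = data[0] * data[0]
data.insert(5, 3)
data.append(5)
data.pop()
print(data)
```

append data[0]+data[0] = 7+7 = 14 → [7, 7, 1, 14]
append data[0]+data[1] = 7+7 = 14 → [7, 7, 1, 14, 14]
append data[1]+data[-1] = 7+14 = 21 → [7, 7, 1, 14, 14, 21]
data[-1] = data[1]-data[0] = 7-7 = 0 → [7, 7, 1, 14, 14, 0]
data[0] = data[0]*data[0] = 7*7 = 49 → [49, 7, 1, 14, 14, 0]
insert 3 at 5 → [49, 7, 1, 14, 14, 3, 0]
append 5 → [49, 7, 1, 14, 14, 3, 0, 5]
pop() removes 5 → [49, 7, 1, 14, 14, 3, 0]

[49, 7, 1, 14, 14, 3, 0]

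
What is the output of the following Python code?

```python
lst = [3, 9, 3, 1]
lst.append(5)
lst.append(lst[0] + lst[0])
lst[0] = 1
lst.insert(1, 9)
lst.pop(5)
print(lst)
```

append 5 → [3, 9, 3, 1, 5]
append lst[0]+lst[0] = 3+3 = 6 → [3, 9, 3, 1, 5, 6]
lst[0] = 1 → [1, 9, 3, 1, 5, 6]
insert 9 at 1 → [1, 9, 9, 3, 1, 5, 6]
pop(5) removes 5 → [1, 9, 9, 3, 1, 6]

[1, 9, 9, 3, 1, 6]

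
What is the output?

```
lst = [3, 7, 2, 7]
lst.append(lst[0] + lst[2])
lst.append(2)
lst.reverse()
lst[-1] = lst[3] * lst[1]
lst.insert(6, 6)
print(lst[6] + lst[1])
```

append lst[0]+lst[2] = 3+2 = 5 → [3, 7, 2, 7, 5]
append 2 → [3, 7, 2, 7, 5, 2]
reverse → [2, 5, 7, 2, 7, 3]
lst[-1] = lst[3]*lst[1] = 2*5 = 10 → [2, 5, 7, 2, 7, 10]
insert 6 at 6 → [2, 5, 7, 2, 7, 10, 6]
lst[6]+lst[1] = 6+5 = 11

11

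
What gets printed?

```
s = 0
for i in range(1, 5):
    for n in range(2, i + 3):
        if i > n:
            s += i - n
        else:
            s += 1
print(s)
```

i=1,n=2: not 1>2, s = 0+1 = 1
i=1,n=3: not 1>3, s = 1+1 = 2
i=2,n=2: not 2>2, s = 2+1 = 3
i=2,n=3: not 2>3, s = 3+1 = 4
i=2,n=4: not 2>4, s = 4+1 = 5
i=3,n=2: 3>2, s = 5+1 = 6
i=3,n=3: not 3>3, s = 6+1 = 7
i=3,n=4: not 3>4, s = 7+1 = 8
i=3,n=5: not 3>5, s = 8+1 = 9
i=4,n=2: 4>2, s = 9+2 = 11
i=4,n=3: 4>3, s = 11+1 = 12
i=4,n=4: not 4>4, s = 12+1 = 13
i=4,n=5: not 4>5, s = 13+1 = 14
i=4,n=6: not 4>6, s = 14+1 = 15

15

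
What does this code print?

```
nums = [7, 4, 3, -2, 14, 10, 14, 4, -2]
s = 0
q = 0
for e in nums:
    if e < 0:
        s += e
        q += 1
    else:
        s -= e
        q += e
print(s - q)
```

e=7: not <0, s = 0-7 = -7; q=7
e=4: not <0, s = (-7)-4 = -11; q=11
e=3: not <0, s = (-11)-3 = -14; q=14
e=-2: <0, s = (-14)+(-2) = -16; q=15
e=14: not <0, s = (-16)-14 = -30; q=29
e=10: not <0, s = (-30)-10 = -40; q=39
e=14: not <0, s = (-40)-14 = -54; q=53
e=4: not <0, s = (-54)-4 = -58; q=57
e=-2: <0, s = (-58)+(-2) = -60; q=58
s-q = (-60)-58 = -118

-118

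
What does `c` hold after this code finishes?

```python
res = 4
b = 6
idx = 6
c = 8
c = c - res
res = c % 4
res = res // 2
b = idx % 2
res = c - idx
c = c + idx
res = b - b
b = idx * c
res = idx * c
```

c = 8-4 = 4
res = 4%4 = 0
res = 0//2 = 0
b = 6%2 = 0
res = 4-6 = -2
c = 4+6 = 10
res = 0-0 = 0
b = 6*10 = 60
res = 6*10 = 60

10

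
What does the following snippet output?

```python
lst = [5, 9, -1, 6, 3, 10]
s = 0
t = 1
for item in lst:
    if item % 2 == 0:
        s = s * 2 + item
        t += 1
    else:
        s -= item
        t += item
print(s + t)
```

item=5: not even, s = 0-5 = -5; t=6
item=9: not even, s = (-5)-9 = -14; t=15
item=-1: not even, s = (-14)-(-1) = -13; t=14
item=6: even, s = (-13)*2+6 = -20; t=15
item=3: not even, s = (-20)-3 = -23; t=18
item=10: even, s = (-23)*2+10 = -36; t=19
s+t = (-36)+19 = -17

-17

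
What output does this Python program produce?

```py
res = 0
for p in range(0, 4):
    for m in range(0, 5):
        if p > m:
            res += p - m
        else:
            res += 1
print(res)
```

24

p=0,m=0: not 0>0, res = 0+1 = 1
p=0,m=1: not 0>1, res = 1+1 = 2
p=0,m=2: not 0>2, res = 2+1 = 3
p=0,m=3: not 0>3, res = 3+1 = 4
p=0,m=4: not 0>4, res = 4+1 = 5
p=1,m=0: 1>0, res = 5+1 = 6
p=1,m=1: not 1>1, res = 6+1 = 7
p=1,m=2: not 1>2, res = 7+1 = 8
p=1,m=3: not 1>3, res = 8+1 = 9
p=1,m=4: not 1>4, res = 9+1 = 10
p=2,m=0: 2>0, res = 10+2 = 12
p=2,m=1: 2>1, res = 12+1 = 13
p=2,m=2: not 2>2, res = 13+1 = 14
p=2,m=3: not 2>3, res = 14+1 = 15
p=2,m=4: not 2>4, res = 15+1 = 16
p=3,m=0: 3>0, res = 16+3 = 19
p=3,m=1: 3>1, res = 19+2 = 21
p=3,m=2: 3>2, res = 21+1 = 22
p=3,m=3: not 3>3, res = 22+1 = 23
p=3,m=4: not 3>4, res = 23+1 = 24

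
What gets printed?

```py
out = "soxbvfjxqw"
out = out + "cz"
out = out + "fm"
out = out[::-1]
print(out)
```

mfzcwqxjfvbxos

+ 'cz' → 'soxbvfjxqwcz'
+ 'fm' → 'soxbvfjxqwczfm'
reverse → 'mfzcwqxjfvbxos'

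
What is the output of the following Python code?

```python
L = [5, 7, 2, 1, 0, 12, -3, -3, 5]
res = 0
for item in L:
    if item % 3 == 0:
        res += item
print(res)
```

item=5: not %3==0
item=7: not %3==0
item=2: not %3==0
item=1: not %3==0
item=0: %3==0, res = 0+0 = 0
item=12: %3==0, res = 0+12 = 12
item=-3: %3==0, res = 12+(-3) = 9
item=-3: %3==0, res = 9+(-3) = 6
item=5: not %3==0

6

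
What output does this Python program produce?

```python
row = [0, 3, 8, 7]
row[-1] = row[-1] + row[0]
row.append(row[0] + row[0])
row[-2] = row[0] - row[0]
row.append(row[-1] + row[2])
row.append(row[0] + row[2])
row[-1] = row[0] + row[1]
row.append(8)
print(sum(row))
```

row[-1] = row[-1]+row[0] = 7+0 = 7 → [0, 3, 8, 7]
append row[0]+row[0] = 0+0 = 0 → [0, 3, 8, 7, 0]
row[-2] = row[0]-row[0] = 0-0 = 0 → [0, 3, 8, 0, 0]
append row[-1]+row[2] = 0+8 = 8 → [0, 3, 8, 0, 0, 8]
append row[0]+row[2] = 0+8 = 8 → [0, 3, 8, 0, 0, 8, 8]
row[-1] = row[0]+row[1] = 0+3 = 3 → [0, 3, 8, 0, 0, 8, 3]
append 8 → [0, 3, 8, 0, 0, 8, 3, 8]
sum = 30

30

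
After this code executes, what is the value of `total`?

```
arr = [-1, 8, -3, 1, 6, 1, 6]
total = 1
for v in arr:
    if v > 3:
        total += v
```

v=-1: not >3
v=8: >3, total = 1+8 = 9
v=-3: not >3
v=1: not >3
v=6: >3, total = 9+6 = 15
v=1: not >3
v=6: >3, total = 15+6 = 21

21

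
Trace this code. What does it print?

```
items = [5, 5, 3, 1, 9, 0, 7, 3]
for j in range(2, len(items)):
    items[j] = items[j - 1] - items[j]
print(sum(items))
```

-36

j=2: items[2] = 5-3 = 2 → [5, 5, 2, 1, 9, 0, 7, 3]
j=3: items[3] = 2-1 = 1 → [5, 5, 2, 1, 9, 0, 7, 3]
j=4: items[4] = 1-9 = -8 → [5, 5, 2, 1, -8, 0, 7, 3]
j=5: items[5] = (-8)-0 = -8 → [5, 5, 2, 1, -8, -8, 7, 3]
j=6: items[6] = (-8)-7 = -15 → [5, 5, 2, 1, -8, -8, -15, 3]
j=7: items[7] = (-15)-3 = -18 → [5, 5, 2, 1, -8, -8, -15, -18]
sum = -36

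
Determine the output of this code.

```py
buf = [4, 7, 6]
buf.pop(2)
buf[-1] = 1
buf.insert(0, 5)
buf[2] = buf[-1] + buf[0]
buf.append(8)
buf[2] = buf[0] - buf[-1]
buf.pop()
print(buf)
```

[5, 4, -3]

pop(2) removes 6 → [4, 7]
buf[-1] = 1 → [4, 1]
insert 5 at 0 → [5, 4, 1]
buf[2] = buf[-1]+buf[0] = 1+5 = 6 → [5, 4, 6]
append 8 → [5, 4, 6, 8]
buf[2] = buf[0]-buf[-1] = 5-8 = -3 → [5, 4, -3, 8]
pop() removes 8 → [5, 4, -3]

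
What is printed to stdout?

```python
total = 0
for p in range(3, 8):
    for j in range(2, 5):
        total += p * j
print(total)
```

225

p=3,j=2: total = 0+6 = 6
p=3,j=3: total = 6+9 = 15
p=3,j=4: total = 15+12 = 27
p=4,j=2: total = 27+8 = 35
p=4,j=3: total = 35+12 = 47
p=4,j=4: total = 47+16 = 63
p=5,j=2: total = 63+10 = 73
p=5,j=3: total = 73+15 = 88
p=5,j=4: total = 88+20 = 108
p=6,j=2: total = 108+12 = 120
p=6,j=3: total = 120+18 = 138
p=6,j=4: total = 138+24 = 162
p=7,j=2: total = 162+14 = 176
p=7,j=3: total = 176+21 = 197
p=7,j=4: total = 197+28 = 225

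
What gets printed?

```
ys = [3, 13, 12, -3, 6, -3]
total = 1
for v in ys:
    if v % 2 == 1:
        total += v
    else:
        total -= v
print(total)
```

v=3: odd, total = 1+3 = 4
v=13: odd, total = 4+13 = 17
v=12: not odd, total = 17-12 = 5
v=-3: odd, total = 5+(-3) = 2
v=6: not odd, total = 2-6 = -4
v=-3: odd, total = (-4)+(-3) = -7

-7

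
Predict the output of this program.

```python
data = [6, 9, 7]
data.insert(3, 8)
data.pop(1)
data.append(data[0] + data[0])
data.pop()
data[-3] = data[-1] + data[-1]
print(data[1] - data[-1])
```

insert 8 at 3 → [6, 9, 7, 8]
pop(1) removes 9 → [6, 7, 8]
append data[0]+data[0] = 6+6 = 12 → [6, 7, 8, 12]
pop() removes 12 → [6, 7, 8]
data[-3] = data[-1]+data[-1] = 8+8 = 16 → [16, 7, 8]
data[1]-data[-1] = 7-8 = -1

-1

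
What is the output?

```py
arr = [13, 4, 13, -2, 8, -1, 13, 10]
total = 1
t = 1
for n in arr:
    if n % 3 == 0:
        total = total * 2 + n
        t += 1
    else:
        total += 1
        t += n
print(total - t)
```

n=13: not %3==0, total = 1+1 = 2; t=14
n=4: not %3==0, total = 2+1 = 3; t=18
n=13: not %3==0, total = 3+1 = 4; t=31
n=-2: not %3==0, total = 4+1 = 5; t=29
n=8: not %3==0, total = 5+1 = 6; t=37
n=-1: not %3==0, total = 6+1 = 7; t=36
n=13: not %3==0, total = 7+1 = 8; t=49
n=10: not %3==0, total = 8+1 = 9; t=59
total-t = 9-59 = -50

-50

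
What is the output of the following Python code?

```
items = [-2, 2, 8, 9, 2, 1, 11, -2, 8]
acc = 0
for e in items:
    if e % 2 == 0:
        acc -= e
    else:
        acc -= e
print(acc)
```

-37

e=-2: even, acc = 0-(-2) = 2
e=2: even, acc = 2-2 = 0
e=8: even, acc = 0-8 = -8
e=9: not even, acc = (-8)-9 = -17
e=2: even, acc = (-17)-2 = -19
e=1: not even, acc = (-19)-1 = -20
e=11: not even, acc = (-20)-11 = -31
e=-2: even, acc = (-31)-(-2) = -29
e=8: even, acc = (-29)-8 = -37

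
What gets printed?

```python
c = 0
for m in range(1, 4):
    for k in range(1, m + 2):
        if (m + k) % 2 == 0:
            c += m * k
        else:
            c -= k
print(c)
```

5

m=1,k=1: even sum, c = 0+1 = 1
m=1,k=2: odd sum, c = 1-2 = -1
m=2,k=1: odd sum, c = (-1)-1 = -2
m=2,k=2: even sum, c = (-2)+4 = 2
m=2,k=3: odd sum, c = 2-3 = -1
m=3,k=1: even sum, c = (-1)+3 = 2
m=3,k=2: odd sum, c = 2-2 = 0
m=3,k=3: even sum, c = 0+9 = 9
m=3,k=4: odd sum, c = 9-4 = 5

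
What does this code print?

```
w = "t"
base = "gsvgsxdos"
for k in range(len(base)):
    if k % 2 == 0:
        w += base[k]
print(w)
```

tgvsds

k=0: add 'g' → 'tg'
k=1: skip
k=2: add 'v' → 'tgv'
k=3: skip
k=4: add 's' → 'tgvs'
k=5: skip
k=6: add 'd' → 'tgvsd'
k=7: skip
k=8: add 's' → 'tgvsds'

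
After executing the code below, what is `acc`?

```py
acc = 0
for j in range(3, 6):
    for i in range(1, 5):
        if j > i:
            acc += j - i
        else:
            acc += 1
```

j=3,i=1: 3>1, acc = 0+2 = 2
j=3,i=2: 3>2, acc = 2+1 = 3
j=3,i=3: not 3>3, acc = 3+1 = 4
j=3,i=4: not 3>4, acc = 4+1 = 5
j=4,i=1: 4>1, acc = 5+3 = 8
j=4,i=2: 4>2, acc = 8+2 = 10
j=4,i=3: 4>3, acc = 10+1 = 11
j=4,i=4: not 4>4, acc = 11+1 = 12
j=5,i=1: 5>1, acc = 12+4 = 16
j=5,i=2: 5>2, acc = 16+3 = 19
j=5,i=3: 5>3, acc = 19+2 = 21
j=5,i=4: 5>4, acc = 21+1 = 22

22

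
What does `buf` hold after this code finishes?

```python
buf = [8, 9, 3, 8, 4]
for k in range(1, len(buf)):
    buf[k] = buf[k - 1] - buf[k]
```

k=1: buf[1] = 8-9 = -1 → [8, -1, 3, 8, 4]
k=2: buf[2] = (-1)-3 = -4 → [8, -1, -4, 8, 4]
k=3: buf[3] = (-4)-8 = -12 → [8, -1, -4, -12, 4]
k=4: buf[4] = (-12)-4 = -16 → [8, -1, -4, -12, -16]

[8, -1, -4, -12, -16]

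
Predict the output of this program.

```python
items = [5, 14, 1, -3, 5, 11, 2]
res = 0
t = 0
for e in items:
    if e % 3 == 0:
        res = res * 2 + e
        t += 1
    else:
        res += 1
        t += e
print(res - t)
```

e=5: not %3==0, res = 0+1 = 1; t=5
e=14: not %3==0, res = 1+1 = 2; t=19
e=1: not %3==0, res = 2+1 = 3; t=20
e=-3: %3==0, res = 3*2+(-3) = 3; t=21
e=5: not %3==0, res = 3+1 = 4; t=26
e=11: not %3==0, res = 4+1 = 5; t=37
e=2: not %3==0, res = 5+1 = 6; t=39
res-t = 6-39 = -33

-33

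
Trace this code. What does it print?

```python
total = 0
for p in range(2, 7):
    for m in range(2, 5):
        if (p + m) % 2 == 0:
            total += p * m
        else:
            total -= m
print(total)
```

p=2,m=2: even sum, total = 0+4 = 4
p=2,m=3: odd sum, total = 4-3 = 1
p=2,m=4: even sum, total = 1+8 = 9
p=3,m=2: odd sum, total = 9-2 = 7
p=3,m=3: even sum, total = 7+9 = 16
p=3,m=4: odd sum, total = 16-4 = 12
p=4,m=2: even sum, total = 12+8 = 20
p=4,m=3: odd sum, total = 20-3 = 17
p=4,m=4: even sum, total = 17+16 = 33
p=5,m=2: odd sum, total = 33-2 = 31
p=5,m=3: even sum, total = 31+15 = 46
p=5,m=4: odd sum, total = 46-4 = 42
p=6,m=2: even sum, total = 42+12 = 54
p=6,m=3: odd sum, total = 54-3 = 51
p=6,m=4: even sum, total = 51+24 = 75

75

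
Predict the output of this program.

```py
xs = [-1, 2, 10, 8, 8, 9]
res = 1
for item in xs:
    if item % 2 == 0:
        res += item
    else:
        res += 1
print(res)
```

31

item=-1: not even, res = 1+1 = 2
item=2: even, res = 2+2 = 4
item=10: even, res = 4+10 = 14
item=8: even, res = 14+8 = 22
item=8: even, res = 22+8 = 30
item=9: not even, res = 30+1 = 31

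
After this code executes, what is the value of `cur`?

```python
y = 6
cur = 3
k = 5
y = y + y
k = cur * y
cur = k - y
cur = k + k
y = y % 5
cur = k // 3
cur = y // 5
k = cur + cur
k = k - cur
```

y = 6+6 = 12
k = 3*12 = 36
cur = 36-12 = 24
cur = 36+36 = 72
y = 12%5 = 2
cur = 36//3 = 12
cur = 2//5 = 0
k = 0+0 = 0
k = 0-0 = 0

0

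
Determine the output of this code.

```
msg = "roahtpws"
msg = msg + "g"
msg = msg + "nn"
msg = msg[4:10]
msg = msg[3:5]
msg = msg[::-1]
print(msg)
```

gs

+ 'g' → 'roahtpwsg'
+ 'nn' → 'roahtpwsgnn'
slice [4:10] → 'tpwsgn'
slice [3:5] → 'sg'
reverse → 'gs'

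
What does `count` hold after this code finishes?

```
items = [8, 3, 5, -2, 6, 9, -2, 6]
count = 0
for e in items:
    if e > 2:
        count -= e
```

-37

e=8: >2, count = 0-8 = -8
e=3: >2, count = (-8)-3 = -11
e=5: >2, count = (-11)-5 = -16
e=-2: not >2
e=6: >2, count = (-16)-6 = -22
e=9: >2, count = (-22)-9 = -31
e=-2: not >2
e=6: >2, count = (-31)-6 = -37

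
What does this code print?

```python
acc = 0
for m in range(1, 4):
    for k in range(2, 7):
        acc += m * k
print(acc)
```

120

m=1,k=2: acc = 0+2 = 2
m=1,k=3: acc = 2+3 = 5
m=1,k=4: acc = 5+4 = 9
m=1,k=5: acc = 9+5 = 14
m=1,k=6: acc = 14+6 = 20
m=2,k=2: acc = 20+4 = 24
m=2,k=3: acc = 24+6 = 30
m=2,k=4: acc = 30+8 = 38
m=2,k=5: acc = 38+10 = 48
m=2,k=6: acc = 48+12 = 60
m=3,k=2: acc = 60+6 = 66
m=3,k=3: acc = 66+9 = 75
m=3,k=4: acc = 75+12 = 87
m=3,k=5: acc = 87+15 = 102
m=3,k=6: acc = 102+18 = 120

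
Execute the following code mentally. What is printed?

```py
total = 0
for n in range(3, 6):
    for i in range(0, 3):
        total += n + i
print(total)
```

n=3,i=0: total = 0+3 = 3
n=3,i=1: total = 3+4 = 7
n=3,i=2: total = 7+5 = 12
n=4,i=0: total = 12+4 = 16
n=4,i=1: total = 16+5 = 21
n=4,i=2: total = 21+6 = 27
n=5,i=0: total = 27+5 = 32
n=5,i=1: total = 32+6 = 38
n=5,i=2: total = 38+7 = 45

45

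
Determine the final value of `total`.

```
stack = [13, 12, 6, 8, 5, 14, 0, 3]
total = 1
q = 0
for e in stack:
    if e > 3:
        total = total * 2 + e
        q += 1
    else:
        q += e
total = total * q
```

6984

e=13: >3, total = 1*2+13 = 15; q=1
e=12: >3, total = 15*2+12 = 42; q=2
e=6: >3, total = 42*2+6 = 90; q=3
e=8: >3, total = 90*2+8 = 188; q=4
e=5: >3, total = 188*2+5 = 381; q=5
e=14: >3, total = 381*2+14 = 776; q=6
e=0: not >3; q=6
e=3: not >3; q=9
total*q = 776*9 = 6984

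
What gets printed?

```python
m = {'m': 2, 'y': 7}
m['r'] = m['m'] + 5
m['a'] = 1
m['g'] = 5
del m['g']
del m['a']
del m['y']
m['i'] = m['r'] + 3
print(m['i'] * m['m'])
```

m['r'] = m['m']+5 = 7 → {'m': 2, 'y': 7, 'r': 7}
m['a'] = 1 → {'m': 2, 'y': 7, 'r': 7, 'a': 1}
m['g'] = 5 → {'m': 2, 'y': 7, 'r': 7, 'a': 1, 'g': 5}
del 'g' → {'m': 2, 'y': 7, 'r': 7, 'a': 1}
del 'a' → {'m': 2, 'y': 7, 'r': 7}
del 'y' → {'m': 2, 'r': 7}
m['i'] = m['r']+3 = 10 → {'m': 2, 'r': 7, 'i': 10}
m['i']*m['m'] = 10*2 = 20

20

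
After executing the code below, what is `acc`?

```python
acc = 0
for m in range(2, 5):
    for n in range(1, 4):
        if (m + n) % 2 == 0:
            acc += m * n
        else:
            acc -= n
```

14

m=2,n=1: odd sum, acc = 0-1 = -1
m=2,n=2: even sum, acc = (-1)+4 = 3
m=2,n=3: odd sum, acc = 3-3 = 0
m=3,n=1: even sum, acc = 0+3 = 3
m=3,n=2: odd sum, acc = 3-2 = 1
m=3,n=3: even sum, acc = 1+9 = 10
m=4,n=1: odd sum, acc = 10-1 = 9
m=4,n=2: even sum, acc = 9+8 = 17
m=4,n=3: odd sum, acc = 17-3 = 14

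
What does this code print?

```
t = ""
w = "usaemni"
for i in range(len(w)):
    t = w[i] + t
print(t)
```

i=0: prepend 'u' → 'u'
i=1: prepend 's' → 'su'
i=2: prepend 'a' → 'asu'
i=3: prepend 'e' → 'easu'
i=4: prepend 'm' → 'measu'
i=5: prepend 'n' → 'nmeasu'
i=6: prepend 'i' → 'inmeasu'

inmeasu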